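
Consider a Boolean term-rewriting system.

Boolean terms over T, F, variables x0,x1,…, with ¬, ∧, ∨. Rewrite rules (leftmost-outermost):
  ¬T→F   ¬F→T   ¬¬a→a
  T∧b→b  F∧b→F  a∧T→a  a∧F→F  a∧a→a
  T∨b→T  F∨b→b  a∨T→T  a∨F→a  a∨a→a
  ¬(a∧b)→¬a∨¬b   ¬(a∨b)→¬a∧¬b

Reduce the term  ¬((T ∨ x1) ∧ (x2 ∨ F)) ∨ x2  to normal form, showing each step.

  start: ¬((T ∨ x1) ∧ (x2 ∨ F)) ∨ x2
  [1] (¬(T ∨ x1) ∨ ¬(x2 ∨ F)) ∨ x2
  [2] ((¬T ∧ ¬x1) ∨ ¬(x2 ∨ F)) ∨ x2
  [3] ((F ∧ ¬x1) ∨ ¬(x2 ∨ F)) ∨ x2
  [4] (F ∨ ¬(x2 ∨ F)) ∨ x2
  [5] ¬(x2 ∨ F) ∨ x2
  [6] (¬x2 ∧ ¬F) ∨ x2
  [7] (¬x2 ∧ T) ∨ x2
  [8] ¬x2 ∨ x2

Answer: normal form = ¬x2 ∨ x2  (in 8 steps)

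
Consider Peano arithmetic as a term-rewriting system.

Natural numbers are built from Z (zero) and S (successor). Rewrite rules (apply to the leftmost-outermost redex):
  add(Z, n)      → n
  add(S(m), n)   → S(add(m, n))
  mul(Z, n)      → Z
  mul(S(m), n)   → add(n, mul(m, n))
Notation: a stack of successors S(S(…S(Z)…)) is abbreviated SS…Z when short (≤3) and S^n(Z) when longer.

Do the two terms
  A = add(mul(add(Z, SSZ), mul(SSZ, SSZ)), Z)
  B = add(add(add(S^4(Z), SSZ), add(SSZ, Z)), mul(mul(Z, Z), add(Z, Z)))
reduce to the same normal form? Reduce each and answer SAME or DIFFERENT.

Answer: SAME — A ⇓ S^8(Z), B ⇓ S^8(Z)

Reduction:
Term A:
  start: add(mul(add(Z, SSZ), mul(SSZ, SSZ)), Z)
  →1  add(mul(SSZ, mul(SSZ, SSZ)), Z)
  →2  add(add(mul(SSZ, SSZ), mul(SZ, mul(SSZ, SSZ))), Z)
  →3  add(add(add(SSZ, mul(SZ, SSZ)), mul(SZ, mul(SSZ, SSZ))), Z)
  →4  add(add(S(add(SZ, mul(SZ, SSZ))), mul(SZ, mul(SSZ, SSZ))), Z)
  →5  add(S(add(add(SZ, mul(SZ, SSZ)), mul(SZ, mul(SSZ, SSZ)))), Z)
  →6  S(add(add(add(SZ, mul(SZ, SSZ)), mul(SZ, mul(SSZ, SSZ))), Z))
  →7  S(add(add(S(add(Z, mul(SZ, SSZ))), mul(SZ, mul(SSZ, SSZ))), Z))
  →8  S(add(S(add(add(Z, mul(SZ, SSZ)), mul(SZ, mul(SSZ, SSZ)))), Z))
  →9  S(S(add(add(add(Z, mul(SZ, SSZ)), mul(SZ, mul(SSZ, SSZ))), Z)))
  →10  S(S(add(add(mul(SZ, SSZ), mul(SZ, mul(SSZ, SSZ))), Z)))
  →11  S(S(add(add(add(SSZ, mul(Z, SSZ)), mul(SZ, mul(SSZ, SSZ))), Z)))
  →12  S(S(add(add(S(add(SZ, mul(Z, SSZ))), mul(SZ, mul(SSZ, SSZ))), Z)))
  →13  S(S(add(S(add(add(SZ, mul(Z, SSZ)), mul(SZ, mul(SSZ, SSZ)))), Z)))
  →14  S(S(S(add(add(add(SZ, mul(Z, SSZ)), mul(SZ, mul(SSZ, SSZ))), Z))))
  →15  S(S(S(add(add(S(add(Z, mul(Z, SSZ))), mul(SZ, mul(SSZ, SSZ))), Z))))
  →16  S(S(S(add(S(add(add(Z, mul(Z, SSZ)), mul(SZ, mul(SSZ, SSZ)))), Z))))
  →17  S(S(S(S(add(add(add(Z, mul(Z, SSZ)), mul(SZ, mul(SSZ, SSZ))), Z)))))
  →18  S(S(S(S(add(add(mul(Z, SSZ), mul(SZ, mul(SSZ, SSZ))), Z)))))
  →19  S(S(S(S(add(add(Z, mul(SZ, mul(SSZ, SSZ))), Z)))))
  →20  S(S(S(S(add(mul(SZ, mul(SSZ, SSZ)), Z)))))
  →21  S(S(S(S(add(add(mul(SSZ, SSZ), mul(Z, mul(SSZ, SSZ))), Z)))))
  →22  S(S(S(S(add(add(add(SSZ, mul(SZ, SSZ)), mul(Z, mul(SSZ, SSZ))), Z)))))
  →23  S(S(S(S(add(add(S(add(SZ, mul(SZ, SSZ))), mul(Z, mul(SSZ, SSZ))), Z)))))
  →24  S(S(S(S(add(S(add(add(SZ, mul(SZ, SSZ)), mul(Z, mul(SSZ, SSZ)))), Z)))))
  →25  S(S(S(S(S(add(add(add(SZ, mul(SZ, SSZ)), mul(Z, mul(SSZ, SSZ))), Z))))))
  →26  S(S(S(S(S(add(add(S(add(Z, mul(SZ, SSZ))), mul(Z, mul(SSZ, SSZ))), Z))))))
  →27  S(S(S(S(S(add(S(add(add(Z, mul(SZ, SSZ)), mul(Z, mul(SSZ, SSZ)))), Z))))))
  →28  S(S(S(S(S(S(add(add(add(Z, mul(SZ, SSZ)), mul(Z, mul(SSZ, SSZ))), Z)))))))
  →29  S(S(S(S(S(S(add(add(mul(SZ, SSZ), mul(Z, mul(SSZ, SSZ))), Z)))))))
  →30  S(S(S(S(S(S(add(add(add(SSZ, mul(Z, SSZ)), mul(Z, mul(SSZ, SSZ))), Z)))))))
  →31  S(S(S(S(S(S(add(add(S(add(SZ, mul(Z, SSZ))), mul(Z, mul(SSZ, SSZ))), Z)))))))
  →32  S(S(S(S(S(S(add(S(add(add(SZ, mul(Z, SSZ)), mul(Z, mul(SSZ, SSZ)))), Z)))))))
  →33  S(S(S(S(S(S(S(add(add(add(SZ, mul(Z, SSZ)), mul(Z, mul(SSZ, SSZ))), Z))))))))
  →34  S(S(S(S(S(S(S(add(add(S(add(Z, mul(Z, SSZ))), mul(Z, mul(SSZ, SSZ))), Z))))))))
  →35  S(S(S(S(S(S(S(add(S(add(add(Z, mul(Z, SSZ)), mul(Z, mul(SSZ, SSZ)))), Z))))))))
  →36  S(S(S(S(S(S(S(S(add(add(add(Z, mul(Z, SSZ)), mul(Z, mul(SSZ, SSZ))), Z)))))))))
  →37  S(S(S(S(S(S(S(S(add(add(mul(Z, SSZ), mul(Z, mul(SSZ, SSZ))), Z)))))))))
  →38  S(S(S(S(S(S(S(S(add(add(Z, mul(Z, mul(SSZ, SSZ))), Z)))))))))
  →39  S(S(S(S(S(S(S(S(add(mul(Z, mul(SSZ, SSZ)), Z)))))))))
  →40  S(S(S(S(S(S(S(S(add(Z, Z)))))))))
  →41  S^8(Z)

Term B:
  start: add(add(add(S^4(Z), SSZ), add(SSZ, Z)), mul(mul(Z, Z), add(Z, Z)))
  →1  add(add(S(add(SSSZ, SSZ)), add(SSZ, Z)), mul(mul(Z, Z), add(Z, Z)))
  →2  add(S(add(add(SSSZ, SSZ), add(SSZ, Z))), mul(mul(Z, Z), add(Z, Z)))
  →3  S(add(add(add(SSSZ, SSZ), add(SSZ, Z)), mul(mul(Z, Z), add(Z, Z))))
  →4  S(add(add(S(add(SSZ, SSZ)), add(SSZ, Z)), mul(mul(Z, Z), add(Z, Z))))
  →5  S(add(S(add(add(SSZ, SSZ), add(SSZ, Z))), mul(mul(Z, Z), add(Z, Z))))
  →6  S(S(add(add(add(SSZ, SSZ), add(SSZ, Z)), mul(mul(Z, Z), add(Z, Z)))))
  →7  S(S(add(add(S(add(SZ, SSZ)), add(SSZ, Z)), mul(mul(Z, Z), add(Z, Z)))))
  →8  S(S(add(S(add(add(SZ, SSZ), add(SSZ, Z))), mul(mul(Z, Z), add(Z, Z)))))
  →9  S(S(S(add(add(add(SZ, SSZ), add(SSZ, Z)), mul(mul(Z, Z), add(Z, Z))))))
  →10  S(S(S(add(add(S(add(Z, SSZ)), add(SSZ, Z)), mul(mul(Z, Z), add(Z, Z))))))
  →11  S(S(S(add(S(add(add(Z, SSZ), add(SSZ, Z))), mul(mul(Z, Z), add(Z, Z))))))
  →12  S(S(S(S(add(add(add(Z, SSZ), add(SSZ, Z)), mul(mul(Z, Z), add(Z, Z)))))))
  →13  S(S(S(S(add(add(SSZ, add(SSZ, Z)), mul(mul(Z, Z), add(Z, Z)))))))
  →14  S(S(S(S(add(S(add(SZ, add(SSZ, Z))), mul(mul(Z, Z), add(Z, Z)))))))
  →15  S(S(S(S(S(add(add(SZ, add(SSZ, Z)), mul(mul(Z, Z), add(Z, Z))))))))
  →16  S(S(S(S(S(add(S(add(Z, add(SSZ, Z))), mul(mul(Z, Z), add(Z, Z))))))))
  →17  S(S(S(S(S(S(add(add(Z, add(SSZ, Z)), mul(mul(Z, Z), add(Z, Z)))))))))
  →18  S(S(S(S(S(S(add(add(SSZ, Z), mul(mul(Z, Z), add(Z, Z)))))))))
  →19  S(S(S(S(S(S(add(S(add(SZ, Z)), mul(mul(Z, Z), add(Z, Z)))))))))
  →20  S(S(S(S(S(S(S(add(add(SZ, Z), mul(mul(Z, Z), add(Z, Z))))))))))
  →21  S(S(S(S(S(S(S(add(S(add(Z, Z)), mul(mul(Z, Z), add(Z, Z))))))))))
  →22  S(S(S(S(S(S(S(S(add(add(Z, Z), mul(mul(Z, Z), add(Z, Z)))))))))))
  →23  S(S(S(S(S(S(S(S(add(Z, mul(mul(Z, Z), add(Z, Z)))))))))))
  →24  S(S(S(S(S(S(S(S(mul(mul(Z, Z), add(Z, Z))))))))))
  →25  S(S(S(S(S(S(S(S(mul(Z, add(Z, Z))))))))))
  →26  S^8(Z)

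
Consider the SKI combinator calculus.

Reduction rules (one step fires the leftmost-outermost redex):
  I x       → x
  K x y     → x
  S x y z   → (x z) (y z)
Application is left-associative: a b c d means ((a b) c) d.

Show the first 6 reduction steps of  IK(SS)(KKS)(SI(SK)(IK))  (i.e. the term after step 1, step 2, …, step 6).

Answer: after 6 steps: SS(K(SKK))

Derivation:
  start: IK(SS)(KKS)(SI(SK)(IK))
  [1] K(SS)(KKS)(SI(SK)(IK))
  [2] SS(SI(SK)(IK))
  [3] SS(I(IK)(SK(IK)))
  [4] SS(IK(SK(IK)))
  [5] SS(K(SK(IK)))
  [6] SS(K(SKK))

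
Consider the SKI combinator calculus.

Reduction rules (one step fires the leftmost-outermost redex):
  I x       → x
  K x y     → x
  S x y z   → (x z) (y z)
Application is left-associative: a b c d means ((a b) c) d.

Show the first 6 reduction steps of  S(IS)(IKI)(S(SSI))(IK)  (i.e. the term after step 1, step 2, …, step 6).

  start: S(IS)(IKI)(S(SSI))(IK)
  [1] IS(S(SSI))(IKI(S(SSI)))(IK)
  [2] S(S(SSI))(IKI(S(SSI)))(IK)
  [3] S(SSI)(IK)(IKI(S(SSI))(IK))
  [4] SSI(IKI(S(SSI))(IK))(IK(IKI(S(SSI))(IK)))
  [5] S(IKI(S(SSI))(IK))(I(IKI(S(SSI))(IK)))(IK(IKI(S(SSI))(IK)))
  [6] IKI(S(SSI))(IK)(IK(IKI(S(SSI))(IK)))(I(IKI(S(SSI))(IK))(IK(IKI(S(SSI))(IK))))

Answer: after 6 steps: IKI(S(SSI))(IK)(IK(IKI(S(SSI))(IK)))(I(IKI(S(SSI))(IK))(IK(IKI(S(SSI))(IK))))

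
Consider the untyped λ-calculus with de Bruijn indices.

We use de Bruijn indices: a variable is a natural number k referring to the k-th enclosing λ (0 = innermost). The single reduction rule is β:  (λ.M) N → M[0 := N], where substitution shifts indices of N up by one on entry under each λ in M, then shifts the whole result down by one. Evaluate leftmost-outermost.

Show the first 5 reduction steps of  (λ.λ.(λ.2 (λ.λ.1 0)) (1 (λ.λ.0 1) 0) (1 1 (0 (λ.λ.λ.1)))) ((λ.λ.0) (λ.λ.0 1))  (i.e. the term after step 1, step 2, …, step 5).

Answer: after 5 steps: λ.λ.(λ.λ.0) (λ.λ.0 1) ((λ.λ.0) (λ.λ.0 1)) (1 (λ.λ.λ.1)) 0

Derivation:
  start: (λ.λ.(λ.2 (λ.λ.1 0)) (1 (λ.λ.0 1) 0) (1 1 (0 (λ.λ.λ.1)))) ((λ.λ.0) (λ.λ.0 1))
  →1  λ.(λ.(λ.λ.0) (λ.λ.0 1) (λ.λ.1 0)) ((λ.λ.0) (λ.λ.0 1) (λ.λ.0 1) 0) ((λ.λ.0) (λ.λ.0 1) ((λ.λ.0) (λ.λ.0 1)) (0 (λ.λ.λ.1)))
  →2  λ.(λ.λ.0) (λ.λ.0 1) (λ.λ.1 0) ((λ.λ.0) (λ.λ.0 1) ((λ.λ.0) (λ.λ.0 1)) (0 (λ.λ.λ.1)))
  →3  λ.(λ.0) (λ.λ.1 0) ((λ.λ.0) (λ.λ.0 1) ((λ.λ.0) (λ.λ.0 1)) (0 (λ.λ.λ.1)))
  →4  λ.(λ.λ.1 0) ((λ.λ.0) (λ.λ.0 1) ((λ.λ.0) (λ.λ.0 1)) (0 (λ.λ.λ.1)))
  →5  λ.λ.(λ.λ.0) (λ.λ.0 1) ((λ.λ.0) (λ.λ.0 1)) (1 (λ.λ.λ.1)) 0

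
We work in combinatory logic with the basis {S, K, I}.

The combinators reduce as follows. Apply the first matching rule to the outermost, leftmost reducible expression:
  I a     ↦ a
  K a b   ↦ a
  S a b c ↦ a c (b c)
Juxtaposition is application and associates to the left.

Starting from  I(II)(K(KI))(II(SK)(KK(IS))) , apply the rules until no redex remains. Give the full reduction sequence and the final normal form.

Answer: normal form = KI  (in 4 steps)

Derivation:
  start: I(II)(K(KI))(II(SK)(KK(IS)))
  [1] II(K(KI))(II(SK)(KK(IS)))
  [2] I(K(KI))(II(SK)(KK(IS)))
  [3] K(KI)(II(SK)(KK(IS)))
  [4] KI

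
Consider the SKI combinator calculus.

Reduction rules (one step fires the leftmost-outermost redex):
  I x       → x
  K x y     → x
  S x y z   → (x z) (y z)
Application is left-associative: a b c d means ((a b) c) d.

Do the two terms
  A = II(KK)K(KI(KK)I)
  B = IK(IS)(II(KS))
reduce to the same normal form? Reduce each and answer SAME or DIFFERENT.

Answer: DIFFERENT — A ⇓ KI, B ⇓ S

Working:
Term A:
  start: II(KK)K(KI(KK)I)
  [1] I(KK)K(KI(KK)I)
  [2] KKK(KI(KK)I)
  [3] K(KI(KK)I)
  [4] K(II)
  [5] KI

Term B:
  start: IK(IS)(II(KS))
  [1] K(IS)(II(KS))
  [2] IS
  [3] S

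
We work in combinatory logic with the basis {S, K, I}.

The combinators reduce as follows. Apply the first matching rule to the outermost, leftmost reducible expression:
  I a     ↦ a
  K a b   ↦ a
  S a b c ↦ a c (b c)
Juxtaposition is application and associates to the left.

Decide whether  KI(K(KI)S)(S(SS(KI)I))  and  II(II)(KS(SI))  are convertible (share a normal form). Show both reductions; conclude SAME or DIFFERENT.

Answer: DIFFERENT — A ⇓ S(SII), B ⇓ S

Reduction:
Term A:
  start: KI(K(KI)S)(S(SS(KI)I))
  step 1: I(S(SS(KI)I))
  step 2: S(SS(KI)I)
  step 3: S(SI(KII))
  step 4: S(SII)

Term B:
  start: II(II)(KS(SI))
  step 1: I(II)(KS(SI))
  step 2: II(KS(SI))
  step 3: I(KS(SI))
  step 4: KS(SI)
  step 5: S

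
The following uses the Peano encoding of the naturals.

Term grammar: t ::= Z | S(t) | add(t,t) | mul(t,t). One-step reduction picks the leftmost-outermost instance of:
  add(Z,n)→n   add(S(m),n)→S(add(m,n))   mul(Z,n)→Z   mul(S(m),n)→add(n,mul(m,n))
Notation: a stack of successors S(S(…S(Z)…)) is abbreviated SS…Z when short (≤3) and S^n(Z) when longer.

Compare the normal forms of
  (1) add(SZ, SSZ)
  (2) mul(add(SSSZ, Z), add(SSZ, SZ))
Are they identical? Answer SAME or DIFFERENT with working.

Answer: DIFFERENT — A ⇓ SSSZ, B ⇓ S^9(Z)

Reduction:
Term A:
  start: add(SZ, SSZ)
  →1  S(add(Z, SSZ))
  →2  SSSZ

Term B:
  start: mul(add(SSSZ, Z), add(SSZ, SZ))
  →1  mul(S(add(SSZ, Z)), add(SSZ, SZ))
  →2  add(add(SSZ, SZ), mul(add(SSZ, Z), add(SSZ, SZ)))
  →3  add(S(add(SZ, SZ)), mul(add(SSZ, Z), add(SSZ, SZ)))
  →4  S(add(add(SZ, SZ), mul(add(SSZ, Z), add(SSZ, SZ))))
  →5  S(add(S(add(Z, SZ)), mul(add(SSZ, Z), add(SSZ, SZ))))
  →6  S(S(add(add(Z, SZ), mul(add(SSZ, Z), add(SSZ, SZ)))))
  →7  S(S(add(SZ, mul(add(SSZ, Z), add(SSZ, SZ)))))
  →8  S(S(S(add(Z, mul(add(SSZ, Z), add(SSZ, SZ))))))
  →9  S(S(S(mul(add(SSZ, Z), add(SSZ, SZ)))))
  →10  S(S(S(mul(S(add(SZ, Z)), add(SSZ, SZ)))))
  →11  S(S(S(add(add(SSZ, SZ), mul(add(SZ, Z), add(SSZ, SZ))))))
  →12  S(S(S(add(S(add(SZ, SZ)), mul(add(SZ, Z), add(SSZ, SZ))))))
  →13  S(S(S(S(add(add(SZ, SZ), mul(add(SZ, Z), add(SSZ, SZ)))))))
  →14  S(S(S(S(add(S(add(Z, SZ)), mul(add(SZ, Z), add(SSZ, SZ)))))))
  →15  S(S(S(S(S(add(add(Z, SZ), mul(add(SZ, Z), add(SSZ, SZ))))))))
  →16  S(S(S(S(S(add(SZ, mul(add(SZ, Z), add(SSZ, SZ))))))))
  →17  S(S(S(S(S(S(add(Z, mul(add(SZ, Z), add(SSZ, SZ)))))))))
  →18  S(S(S(S(S(S(mul(add(SZ, Z), add(SSZ, SZ))))))))
  →19  S(S(S(S(S(S(mul(S(add(Z, Z)), add(SSZ, SZ))))))))
  →20  S(S(S(S(S(S(add(add(SSZ, SZ), mul(add(Z, Z), add(SSZ, SZ)))))))))
  →21  S(S(S(S(S(S(add(S(add(SZ, SZ)), mul(add(Z, Z), add(SSZ, SZ)))))))))
  →22  S(S(S(S(S(S(S(add(add(SZ, SZ), mul(add(Z, Z), add(SSZ, SZ))))))))))
  →23  S(S(S(S(S(S(S(add(S(add(Z, SZ)), mul(add(Z, Z), add(SSZ, SZ))))))))))
  →24  S(S(S(S(S(S(S(S(add(add(Z, SZ), mul(add(Z, Z), add(SSZ, SZ)))))))))))
  →25  S(S(S(S(S(S(S(S(add(SZ, mul(add(Z, Z), add(SSZ, SZ)))))))))))
  →26  S(S(S(S(S(S(S(S(S(add(Z, mul(add(Z, Z), add(SSZ, SZ))))))))))))
  →27  S(S(S(S(S(S(S(S(S(mul(add(Z, Z), add(SSZ, SZ)))))))))))
  →28  S(S(S(S(S(S(S(S(S(mul(Z, add(SSZ, SZ)))))))))))
  →29  S^9(Z)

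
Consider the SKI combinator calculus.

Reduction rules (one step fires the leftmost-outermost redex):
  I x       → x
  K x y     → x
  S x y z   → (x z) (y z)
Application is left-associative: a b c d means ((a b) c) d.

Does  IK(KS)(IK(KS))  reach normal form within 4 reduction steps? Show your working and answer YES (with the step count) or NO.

  start: IK(KS)(IK(KS))
  step 1: K(KS)(IK(KS))
  step 2: KS

Answer: YES — reaches normal form KS in 2 ≤ 4 steps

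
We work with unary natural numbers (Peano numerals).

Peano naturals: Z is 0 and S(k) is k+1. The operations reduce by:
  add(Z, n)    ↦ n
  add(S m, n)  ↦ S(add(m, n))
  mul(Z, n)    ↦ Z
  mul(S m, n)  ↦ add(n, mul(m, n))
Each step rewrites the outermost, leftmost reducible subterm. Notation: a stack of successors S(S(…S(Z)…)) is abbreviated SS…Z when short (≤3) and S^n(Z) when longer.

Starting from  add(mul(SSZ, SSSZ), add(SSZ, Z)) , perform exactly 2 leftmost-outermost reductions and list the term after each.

Answer: after 2 steps: add(S(add(SSZ, mul(SZ, SSSZ))), add(SSZ, Z))

Reduction:
  start: add(mul(SSZ, SSSZ), add(SSZ, Z))
  →1  add(add(SSSZ, mul(SZ, SSSZ)), add(SSZ, Z))
  →2  add(S(add(SSZ, mul(SZ, SSSZ))), add(SSZ, Z))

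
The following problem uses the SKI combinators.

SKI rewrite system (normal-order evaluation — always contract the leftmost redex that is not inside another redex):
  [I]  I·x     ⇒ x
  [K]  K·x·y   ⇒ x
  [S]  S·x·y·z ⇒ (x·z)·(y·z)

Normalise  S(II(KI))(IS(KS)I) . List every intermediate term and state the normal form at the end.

Answer: normal form = S(KI)(S(KS)I)  (in 3 steps)

Reduction:
  start: S(II(KI))(IS(KS)I)
  [1] S(I(KI))(IS(KS)I)
  [2] S(KI)(IS(KS)I)
  [3] S(KI)(S(KS)I)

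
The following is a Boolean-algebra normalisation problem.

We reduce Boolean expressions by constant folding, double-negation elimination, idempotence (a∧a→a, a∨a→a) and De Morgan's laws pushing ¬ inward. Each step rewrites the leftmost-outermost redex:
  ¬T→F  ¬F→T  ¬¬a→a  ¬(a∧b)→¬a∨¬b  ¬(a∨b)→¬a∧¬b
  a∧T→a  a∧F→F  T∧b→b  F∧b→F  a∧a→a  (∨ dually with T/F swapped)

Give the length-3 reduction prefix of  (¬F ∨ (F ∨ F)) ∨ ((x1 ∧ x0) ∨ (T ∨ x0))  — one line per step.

  start: (¬F ∨ (F ∨ F)) ∨ ((x1 ∧ x0) ∨ (T ∨ x0))
  step 1: (T ∨ (F ∨ F)) ∨ ((x1 ∧ x0) ∨ (T ∨ x0))
  step 2: T ∨ ((x1 ∧ x0) ∨ (T ∨ x0))
  step 3: T

Answer: after 3 steps: T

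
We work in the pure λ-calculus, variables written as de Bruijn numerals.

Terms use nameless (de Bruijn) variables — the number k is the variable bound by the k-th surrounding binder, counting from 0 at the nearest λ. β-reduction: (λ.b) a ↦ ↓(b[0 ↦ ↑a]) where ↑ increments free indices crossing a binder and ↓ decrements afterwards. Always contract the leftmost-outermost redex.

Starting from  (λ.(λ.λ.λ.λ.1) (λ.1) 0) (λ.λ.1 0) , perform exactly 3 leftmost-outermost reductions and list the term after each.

Answer: after 3 steps: λ.λ.1

Derivation:
  start: (λ.(λ.λ.λ.λ.1) (λ.1) 0) (λ.λ.1 0)
  →1  (λ.λ.λ.λ.1) (λ.λ.λ.1 0) (λ.λ.1 0)
  →2  (λ.λ.λ.1) (λ.λ.1 0)
  →3  λ.λ.1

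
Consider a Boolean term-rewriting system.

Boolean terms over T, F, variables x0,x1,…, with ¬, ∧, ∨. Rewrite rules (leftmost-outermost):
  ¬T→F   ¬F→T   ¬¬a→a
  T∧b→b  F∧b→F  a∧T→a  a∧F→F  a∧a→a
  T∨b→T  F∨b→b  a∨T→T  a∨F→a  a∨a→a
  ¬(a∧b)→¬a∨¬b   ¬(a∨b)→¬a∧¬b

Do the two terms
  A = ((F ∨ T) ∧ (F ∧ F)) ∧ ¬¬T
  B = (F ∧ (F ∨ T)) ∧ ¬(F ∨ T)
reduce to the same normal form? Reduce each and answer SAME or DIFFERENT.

Answer: SAME — A ⇓ F, B ⇓ F

Reduction:
Term A:
  start: ((F ∨ T) ∧ (F ∧ F)) ∧ ¬¬T
  →1  (T ∧ (F ∧ F)) ∧ ¬¬T
  →2  (F ∧ F) ∧ ¬¬T
  →3  F ∧ ¬¬T
  →4  F

Term B:
  start: (F ∧ (F ∨ T)) ∧ ¬(F ∨ T)
  →1  F ∧ ¬(F ∨ T)
  →2  F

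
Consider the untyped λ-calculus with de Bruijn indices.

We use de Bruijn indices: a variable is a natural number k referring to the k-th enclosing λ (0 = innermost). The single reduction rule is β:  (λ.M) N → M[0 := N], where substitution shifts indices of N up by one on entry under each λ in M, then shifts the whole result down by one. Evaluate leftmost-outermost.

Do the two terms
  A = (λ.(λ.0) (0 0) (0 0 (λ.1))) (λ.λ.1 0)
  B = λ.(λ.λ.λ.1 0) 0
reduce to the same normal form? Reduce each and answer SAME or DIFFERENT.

Answer: SAME — A ⇓ λ.λ.λ.1 0, B ⇓ λ.λ.λ.1 0

Reduction:
Term A:
  start: (λ.(λ.0) (0 0) (0 0 (λ.1))) (λ.λ.1 0)
  step 1: (λ.0) ((λ.λ.1 0) (λ.λ.1 0)) ((λ.λ.1 0) (λ.λ.1 0) (λ.λ.λ.1 0))
  step 2: (λ.λ.1 0) (λ.λ.1 0) ((λ.λ.1 0) (λ.λ.1 0) (λ.λ.λ.1 0))
  step 3: (λ.(λ.λ.1 0) 0) ((λ.λ.1 0) (λ.λ.1 0) (λ.λ.λ.1 0))
  step 4: (λ.λ.1 0) ((λ.λ.1 0) (λ.λ.1 0) (λ.λ.λ.1 0))
  step 5: λ.(λ.λ.1 0) (λ.λ.1 0) (λ.λ.λ.1 0) 0
  step 6: λ.(λ.(λ.λ.1 0) 0) (λ.λ.λ.1 0) 0
  step 7: λ.(λ.λ.1 0) (λ.λ.λ.1 0) 0
  step 8: λ.(λ.(λ.λ.λ.1 0) 0) 0
  step 9: λ.(λ.λ.λ.1 0) 0
  step 10: λ.λ.λ.1 0

Term B:
  start: λ.(λ.λ.λ.1 0) 0
  step 1: λ.λ.λ.1 0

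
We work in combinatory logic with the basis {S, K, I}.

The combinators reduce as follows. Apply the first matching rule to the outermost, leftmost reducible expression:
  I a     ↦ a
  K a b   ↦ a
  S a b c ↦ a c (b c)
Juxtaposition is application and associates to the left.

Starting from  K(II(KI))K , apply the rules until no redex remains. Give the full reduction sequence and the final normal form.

Answer: normal form = KI  (in 3 steps)

Derivation:
  start: K(II(KI))K
  step 1: II(KI)
  step 2: I(KI)
  step 3: KI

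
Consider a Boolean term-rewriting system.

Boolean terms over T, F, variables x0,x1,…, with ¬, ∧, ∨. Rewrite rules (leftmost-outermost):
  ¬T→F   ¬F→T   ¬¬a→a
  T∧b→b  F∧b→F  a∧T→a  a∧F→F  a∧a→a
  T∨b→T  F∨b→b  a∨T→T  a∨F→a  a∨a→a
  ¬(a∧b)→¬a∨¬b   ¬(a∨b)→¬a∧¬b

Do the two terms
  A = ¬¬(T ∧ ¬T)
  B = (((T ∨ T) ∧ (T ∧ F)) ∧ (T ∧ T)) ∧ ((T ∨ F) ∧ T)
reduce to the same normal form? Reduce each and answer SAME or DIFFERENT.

Answer: SAME — A ⇓ F, B ⇓ F

Working:
Term A:
  start: ¬¬(T ∧ ¬T)
  [1] T ∧ ¬T
  [2] ¬T
  [3] F

Term B:
  start: (((T ∨ T) ∧ (T ∧ F)) ∧ (T ∧ T)) ∧ ((T ∨ F) ∧ T)
  [1] ((T ∧ (T ∧ F)) ∧ (T ∧ T)) ∧ ((T ∨ F) ∧ T)
  [2] ((T ∧ F) ∧ (T ∧ T)) ∧ ((T ∨ F) ∧ T)
  [3] (F ∧ (T ∧ T)) ∧ ((T ∨ F) ∧ T)
  [4] F ∧ ((T ∨ F) ∧ T)
  [5] F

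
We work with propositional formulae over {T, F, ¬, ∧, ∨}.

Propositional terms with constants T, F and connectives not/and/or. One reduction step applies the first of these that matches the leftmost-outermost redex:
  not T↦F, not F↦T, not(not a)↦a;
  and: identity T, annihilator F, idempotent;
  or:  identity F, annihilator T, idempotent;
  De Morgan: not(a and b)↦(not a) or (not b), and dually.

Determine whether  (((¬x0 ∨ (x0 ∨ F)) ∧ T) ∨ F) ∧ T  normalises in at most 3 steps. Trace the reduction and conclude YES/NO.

Answer: NO — after 3 steps the term is ¬x0 ∨ (x0 ∨ F), not yet normal

Working:
  start: (((¬x0 ∨ (x0 ∨ F)) ∧ T) ∨ F) ∧ T
  [1] ((¬x0 ∨ (x0 ∨ F)) ∧ T) ∨ F
  [2] (¬x0 ∨ (x0 ∨ F)) ∧ T
  [3] ¬x0 ∨ (x0 ∨ F)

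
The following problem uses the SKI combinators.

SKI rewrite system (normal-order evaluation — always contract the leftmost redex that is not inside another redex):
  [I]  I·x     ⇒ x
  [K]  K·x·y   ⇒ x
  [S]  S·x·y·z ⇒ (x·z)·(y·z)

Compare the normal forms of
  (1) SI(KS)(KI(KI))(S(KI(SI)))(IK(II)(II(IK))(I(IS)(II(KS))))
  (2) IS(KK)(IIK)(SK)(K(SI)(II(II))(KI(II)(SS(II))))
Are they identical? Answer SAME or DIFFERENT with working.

Answer: DIFFERENT — A ⇓ S(SI)(S(KS)), B ⇓ K(SK)

Working:
Term A:
  start: SI(KS)(KI(KI))(S(KI(SI)))(IK(II)(II(IK))(I(IS)(II(KS))))
  [1] I(KI(KI))(KS(KI(KI)))(S(KI(SI)))(IK(II)(II(IK))(I(IS)(II(KS))))
  [2] KI(KI)(KS(KI(KI)))(S(KI(SI)))(IK(II)(II(IK))(I(IS)(II(KS))))
  [3] I(KS(KI(KI)))(S(KI(SI)))(IK(II)(II(IK))(I(IS)(II(KS))))
  [4] KS(KI(KI))(S(KI(SI)))(IK(II)(II(IK))(I(IS)(II(KS))))
  [5] S(S(KI(SI)))(IK(II)(II(IK))(I(IS)(II(KS))))
  [6] S(SI)(IK(II)(II(IK))(I(IS)(II(KS))))
  [7] S(SI)(K(II)(II(IK))(I(IS)(II(KS))))
  [8] S(SI)(II(I(IS)(II(KS))))
  [9] S(SI)(I(I(IS)(II(KS))))
  [10] S(SI)(I(IS)(II(KS)))
  [11] S(SI)(IS(II(KS)))
  [12] S(SI)(S(II(KS)))
  [13] S(SI)(S(I(KS)))
  [14] S(SI)(S(KS))

Term B:
  start: IS(KK)(IIK)(SK)(K(SI)(II(II))(KI(II)(SS(II))))
  [1] S(KK)(IIK)(SK)(K(SI)(II(II))(KI(II)(SS(II))))
  [2] KK(SK)(IIK(SK))(K(SI)(II(II))(KI(II)(SS(II))))
  [3] K(IIK(SK))(K(SI)(II(II))(KI(II)(SS(II))))
  [4] IIK(SK)
  [5] IK(SK)
  [6] K(SK)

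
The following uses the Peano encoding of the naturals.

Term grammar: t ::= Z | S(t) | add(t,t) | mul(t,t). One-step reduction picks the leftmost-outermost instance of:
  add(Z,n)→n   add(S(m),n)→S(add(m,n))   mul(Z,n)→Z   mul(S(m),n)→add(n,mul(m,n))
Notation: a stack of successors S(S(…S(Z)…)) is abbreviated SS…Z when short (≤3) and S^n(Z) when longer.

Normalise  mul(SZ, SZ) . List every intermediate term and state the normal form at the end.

  start: mul(SZ, SZ)
  [1] add(SZ, mul(Z, SZ))
  [2] S(add(Z, mul(Z, SZ)))
  [3] S(mul(Z, SZ))
  [4] SZ

Answer: normal form = SZ  (in 4 steps)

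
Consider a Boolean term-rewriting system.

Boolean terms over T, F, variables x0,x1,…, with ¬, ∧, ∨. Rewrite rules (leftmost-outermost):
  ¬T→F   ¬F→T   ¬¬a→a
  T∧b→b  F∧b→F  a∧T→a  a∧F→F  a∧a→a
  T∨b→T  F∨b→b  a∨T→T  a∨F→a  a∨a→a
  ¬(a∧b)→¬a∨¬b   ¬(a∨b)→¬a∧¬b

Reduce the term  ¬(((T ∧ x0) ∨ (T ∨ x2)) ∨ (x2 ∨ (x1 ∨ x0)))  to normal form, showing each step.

  start: ¬(((T ∧ x0) ∨ (T ∨ x2)) ∨ (x2 ∨ (x1 ∨ x0)))
  step 1: ¬((T ∧ x0) ∨ (T ∨ x2)) ∧ ¬(x2 ∨ (x1 ∨ x0))
  step 2: (¬(T ∧ x0) ∧ ¬(T ∨ x2)) ∧ ¬(x2 ∨ (x1 ∨ x0))
  step 3: ((¬T ∨ ¬x0) ∧ ¬(T ∨ x2)) ∧ ¬(x2 ∨ (x1 ∨ x0))
  step 4: ((F ∨ ¬x0) ∧ ¬(T ∨ x2)) ∧ ¬(x2 ∨ (x1 ∨ x0))
  step 5: (¬x0 ∧ ¬(T ∨ x2)) ∧ ¬(x2 ∨ (x1 ∨ x0))
  step 6: (¬x0 ∧ (¬T ∧ ¬x2)) ∧ ¬(x2 ∨ (x1 ∨ x0))
  step 7: (¬x0 ∧ (F ∧ ¬x2)) ∧ ¬(x2 ∨ (x1 ∨ x0))
  step 8: (¬x0 ∧ F) ∧ ¬(x2 ∨ (x1 ∨ x0))
  step 9: F ∧ ¬(x2 ∨ (x1 ∨ x0))
  step 10: F

Answer: normal form = F  (in 10 steps)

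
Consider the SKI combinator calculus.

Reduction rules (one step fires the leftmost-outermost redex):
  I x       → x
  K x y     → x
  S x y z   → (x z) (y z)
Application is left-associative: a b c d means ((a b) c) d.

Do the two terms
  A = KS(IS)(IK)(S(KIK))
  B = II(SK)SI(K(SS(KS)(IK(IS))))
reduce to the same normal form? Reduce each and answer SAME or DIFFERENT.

Answer: DIFFERENT — A ⇓ SK(SI), B ⇓ K(S(KS)S)

Working:
Term A:
  start: KS(IS)(IK)(S(KIK))
  step 1: S(IK)(S(KIK))
  step 2: SK(S(KIK))
  step 3: SK(SI)

Term B:
  start: II(SK)SI(K(SS(KS)(IK(IS))))
  step 1: I(SK)SI(K(SS(KS)(IK(IS))))
  step 2: SKSI(K(SS(KS)(IK(IS))))
  step 3: KI(SI)(K(SS(KS)(IK(IS))))
  step 4: I(K(SS(KS)(IK(IS))))
  step 5: K(SS(KS)(IK(IS)))
  step 6: K(S(IK(IS))(KS(IK(IS))))
  step 7: K(S(K(IS))(KS(IK(IS))))
  step 8: K(S(KS)(KS(IK(IS))))
  step 9: K(S(KS)S)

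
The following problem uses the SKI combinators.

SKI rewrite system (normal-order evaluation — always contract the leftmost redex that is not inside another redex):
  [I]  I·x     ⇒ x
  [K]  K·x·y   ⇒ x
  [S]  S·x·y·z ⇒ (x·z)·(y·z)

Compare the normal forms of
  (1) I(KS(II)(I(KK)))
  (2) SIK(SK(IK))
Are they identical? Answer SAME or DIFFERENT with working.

Answer: DIFFERENT — A ⇓ S(KK), B ⇓ K(SKK)

Reduction:
Term A:
  start: I(KS(II)(I(KK)))
  →1  KS(II)(I(KK))
  →2  S(I(KK))
  →3  S(KK)

Term B:
  start: SIK(SK(IK))
  →1  I(SK(IK))(K(SK(IK)))
  →2  SK(IK)(K(SK(IK)))
  →3  K(K(SK(IK)))(IK(K(SK(IK))))
  →4  K(SK(IK))
  →5  K(SKK)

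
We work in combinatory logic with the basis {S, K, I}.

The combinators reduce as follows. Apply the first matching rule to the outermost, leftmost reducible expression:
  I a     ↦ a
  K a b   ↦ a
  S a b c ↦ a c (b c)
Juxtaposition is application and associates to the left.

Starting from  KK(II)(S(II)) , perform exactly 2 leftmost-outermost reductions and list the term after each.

Answer: after 2 steps: K(SI)

Derivation:
  start: KK(II)(S(II))
  step 1: K(S(II))
  step 2: K(SI)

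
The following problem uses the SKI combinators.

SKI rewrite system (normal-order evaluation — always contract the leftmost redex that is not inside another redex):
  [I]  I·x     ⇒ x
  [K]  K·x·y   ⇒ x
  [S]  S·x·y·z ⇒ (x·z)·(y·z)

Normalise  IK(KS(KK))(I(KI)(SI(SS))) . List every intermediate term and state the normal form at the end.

Answer: normal form = S  (in 3 steps)

Working:
  start: IK(KS(KK))(I(KI)(SI(SS)))
  step 1: K(KS(KK))(I(KI)(SI(SS)))
  step 2: KS(KK)
  step 3: S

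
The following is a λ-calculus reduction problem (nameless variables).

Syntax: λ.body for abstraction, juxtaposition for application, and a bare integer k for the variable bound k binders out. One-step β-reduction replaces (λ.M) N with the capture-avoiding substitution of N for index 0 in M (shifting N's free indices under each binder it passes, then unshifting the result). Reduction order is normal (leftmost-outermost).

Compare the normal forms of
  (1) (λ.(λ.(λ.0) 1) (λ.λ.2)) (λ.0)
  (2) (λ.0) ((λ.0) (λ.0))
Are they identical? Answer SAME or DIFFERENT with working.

Answer: SAME — A ⇓ λ.0, B ⇓ λ.0

Working:
Term A:
  start: (λ.(λ.(λ.0) 1) (λ.λ.2)) (λ.0)
  [1] (λ.(λ.0) (λ.0)) (λ.λ.λ.0)
  [2] (λ.0) (λ.0)
  [3] λ.0

Term B:
  start: (λ.0) ((λ.0) (λ.0))
  [1] (λ.0) (λ.0)
  [2] λ.0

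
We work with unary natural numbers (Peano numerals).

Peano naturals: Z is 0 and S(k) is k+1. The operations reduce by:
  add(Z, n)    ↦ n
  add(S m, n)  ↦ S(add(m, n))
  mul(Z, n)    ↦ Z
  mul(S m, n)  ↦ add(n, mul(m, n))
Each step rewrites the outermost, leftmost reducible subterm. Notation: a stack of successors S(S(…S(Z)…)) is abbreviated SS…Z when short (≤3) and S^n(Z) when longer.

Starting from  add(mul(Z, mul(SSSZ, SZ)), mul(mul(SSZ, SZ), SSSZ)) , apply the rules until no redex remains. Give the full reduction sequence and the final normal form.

  start: add(mul(Z, mul(SSSZ, SZ)), mul(mul(SSZ, SZ), SSSZ))
  step 1: add(Z, mul(mul(SSZ, SZ), SSSZ))
  step 2: mul(mul(SSZ, SZ), SSSZ)
  step 3: mul(add(SZ, mul(SZ, SZ)), SSSZ)
  step 4: mul(S(add(Z, mul(SZ, SZ))), SSSZ)
  step 5: add(SSSZ, mul(add(Z, mul(SZ, SZ)), SSSZ))
  step 6: S(add(SSZ, mul(add(Z, mul(SZ, SZ)), SSSZ)))
  step 7: S(S(add(SZ, mul(add(Z, mul(SZ, SZ)), SSSZ))))
  step 8: S(S(S(add(Z, mul(add(Z, mul(SZ, SZ)), SSSZ)))))
  step 9: S(S(S(mul(add(Z, mul(SZ, SZ)), SSSZ))))
  step 10: S(S(S(mul(mul(SZ, SZ), SSSZ))))
  step 11: S(S(S(mul(add(SZ, mul(Z, SZ)), SSSZ))))
  step 12: S(S(S(mul(S(add(Z, mul(Z, SZ))), SSSZ))))
  step 13: S(S(S(add(SSSZ, mul(add(Z, mul(Z, SZ)), SSSZ)))))
  step 14: S(S(S(S(add(SSZ, mul(add(Z, mul(Z, SZ)), SSSZ))))))
  step 15: S(S(S(S(S(add(SZ, mul(add(Z, mul(Z, SZ)), SSSZ)))))))
  step 16: S(S(S(S(S(S(add(Z, mul(add(Z, mul(Z, SZ)), SSSZ))))))))
  step 17: S(S(S(S(S(S(mul(add(Z, mul(Z, SZ)), SSSZ)))))))
  step 18: S(S(S(S(S(S(mul(mul(Z, SZ), SSSZ)))))))
  step 19: S(S(S(S(S(S(mul(Z, SSSZ)))))))
  step 20: S^6(Z)

Answer: normal form = S^6(Z)  (in 20 steps)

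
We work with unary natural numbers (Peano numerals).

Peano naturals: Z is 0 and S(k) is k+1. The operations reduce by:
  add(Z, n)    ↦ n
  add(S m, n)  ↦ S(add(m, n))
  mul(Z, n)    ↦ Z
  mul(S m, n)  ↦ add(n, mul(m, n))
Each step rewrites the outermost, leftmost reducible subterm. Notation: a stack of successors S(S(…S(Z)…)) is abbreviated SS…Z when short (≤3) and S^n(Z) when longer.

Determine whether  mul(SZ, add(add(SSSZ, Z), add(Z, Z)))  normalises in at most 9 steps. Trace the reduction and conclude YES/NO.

Answer: NO — after 9 steps the term is S(S(add(S(add(add(Z, Z), add(Z, Z))), mul(Z, add(add(SSSZ, Z), add(Z, Z)))))), not yet normal

Working:
  start: mul(SZ, add(add(SSSZ, Z), add(Z, Z)))
  step 1: add(add(add(SSSZ, Z), add(Z, Z)), mul(Z, add(add(SSSZ, Z), add(Z, Z))))
  step 2: add(add(S(add(SSZ, Z)), add(Z, Z)), mul(Z, add(add(SSSZ, Z), add(Z, Z))))
  step 3: add(S(add(add(SSZ, Z), add(Z, Z))), mul(Z, add(add(SSSZ, Z), add(Z, Z))))
  step 4: S(add(add(add(SSZ, Z), add(Z, Z)), mul(Z, add(add(SSSZ, Z), add(Z, Z)))))
  step 5: S(add(add(S(add(SZ, Z)), add(Z, Z)), mul(Z, add(add(SSSZ, Z), add(Z, Z)))))
  step 6: S(add(S(add(add(SZ, Z), add(Z, Z))), mul(Z, add(add(SSSZ, Z), add(Z, Z)))))
  step 7: S(S(add(add(add(SZ, Z), add(Z, Z)), mul(Z, add(add(SSSZ, Z), add(Z, Z))))))
  step 8: S(S(add(add(S(add(Z, Z)), add(Z, Z)), mul(Z, add(add(SSSZ, Z), add(Z, Z))))))
  step 9: S(S(add(S(add(add(Z, Z), add(Z, Z))), mul(Z, add(add(SSSZ, Z), add(Z, Z))))))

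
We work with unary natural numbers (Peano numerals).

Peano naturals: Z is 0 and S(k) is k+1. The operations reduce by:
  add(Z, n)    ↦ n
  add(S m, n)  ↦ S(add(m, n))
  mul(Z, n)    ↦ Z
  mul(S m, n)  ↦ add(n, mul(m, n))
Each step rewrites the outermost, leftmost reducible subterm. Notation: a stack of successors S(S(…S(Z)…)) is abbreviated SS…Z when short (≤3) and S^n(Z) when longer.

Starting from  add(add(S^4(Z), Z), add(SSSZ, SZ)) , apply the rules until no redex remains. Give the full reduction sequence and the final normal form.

  start: add(add(S^4(Z), Z), add(SSSZ, SZ))
  step 1: add(S(add(SSSZ, Z)), add(SSSZ, SZ))
  step 2: S(add(add(SSSZ, Z), add(SSSZ, SZ)))
  step 3: S(add(S(add(SSZ, Z)), add(SSSZ, SZ)))
  step 4: S(S(add(add(SSZ, Z), add(SSSZ, SZ))))
  step 5: S(S(add(S(add(SZ, Z)), add(SSSZ, SZ))))
  step 6: S(S(S(add(add(SZ, Z), add(SSSZ, SZ)))))
  step 7: S(S(S(add(S(add(Z, Z)), add(SSSZ, SZ)))))
  step 8: S(S(S(S(add(add(Z, Z), add(SSSZ, SZ))))))
  step 9: S(S(S(S(add(Z, add(SSSZ, SZ))))))
  step 10: S(S(S(S(add(SSSZ, SZ)))))
  step 11: S(S(S(S(S(add(SSZ, SZ))))))
  step 12: S(S(S(S(S(S(add(SZ, SZ)))))))
  step 13: S(S(S(S(S(S(S(add(Z, SZ))))))))
  step 14: S^8(Z)

Answer: normal form = S^8(Z)  (in 14 steps)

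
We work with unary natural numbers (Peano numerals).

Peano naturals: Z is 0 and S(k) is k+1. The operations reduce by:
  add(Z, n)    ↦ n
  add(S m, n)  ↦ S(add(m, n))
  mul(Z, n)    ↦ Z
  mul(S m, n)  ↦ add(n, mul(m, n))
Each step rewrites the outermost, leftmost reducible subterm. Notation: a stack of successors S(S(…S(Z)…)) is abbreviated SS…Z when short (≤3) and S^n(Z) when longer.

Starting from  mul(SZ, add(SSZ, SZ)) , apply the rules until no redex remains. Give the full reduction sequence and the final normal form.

  start: mul(SZ, add(SSZ, SZ))
  step 1: add(add(SSZ, SZ), mul(Z, add(SSZ, SZ)))
  step 2: add(S(add(SZ, SZ)), mul(Z, add(SSZ, SZ)))
  step 3: S(add(add(SZ, SZ), mul(Z, add(SSZ, SZ))))
  step 4: S(add(S(add(Z, SZ)), mul(Z, add(SSZ, SZ))))
  step 5: S(S(add(add(Z, SZ), mul(Z, add(SSZ, SZ)))))
  step 6: S(S(add(SZ, mul(Z, add(SSZ, SZ)))))
  step 7: S(S(S(add(Z, mul(Z, add(SSZ, SZ))))))
  step 8: S(S(S(mul(Z, add(SSZ, SZ)))))
  step 9: SSSZ

Answer: normal form = SSSZ  (in 9 steps)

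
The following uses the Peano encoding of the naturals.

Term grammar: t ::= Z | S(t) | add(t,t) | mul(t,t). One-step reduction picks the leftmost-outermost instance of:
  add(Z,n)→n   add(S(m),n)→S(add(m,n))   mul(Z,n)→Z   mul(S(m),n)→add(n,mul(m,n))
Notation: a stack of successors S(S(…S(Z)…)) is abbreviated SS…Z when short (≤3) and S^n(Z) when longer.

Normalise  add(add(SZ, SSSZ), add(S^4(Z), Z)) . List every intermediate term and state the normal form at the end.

Answer: normal form = S^8(Z)  (in 12 steps)

Working:
  start: add(add(SZ, SSSZ), add(S^4(Z), Z))
  →1  add(S(add(Z, SSSZ)), add(S^4(Z), Z))
  →2  S(add(add(Z, SSSZ), add(S^4(Z), Z)))
  →3  S(add(SSSZ, add(S^4(Z), Z)))
  →4  S(S(add(SSZ, add(S^4(Z), Z))))
  →5  S(S(S(add(SZ, add(S^4(Z), Z)))))
  →6  S(S(S(S(add(Z, add(S^4(Z), Z))))))
  →7  S(S(S(S(add(S^4(Z), Z)))))
  →8  S(S(S(S(S(add(SSSZ, Z))))))
  →9  S(S(S(S(S(S(add(SSZ, Z)))))))
  →10  S(S(S(S(S(S(S(add(SZ, Z))))))))
  →11  S(S(S(S(S(S(S(S(add(Z, Z)))))))))
  →12  S^8(Z)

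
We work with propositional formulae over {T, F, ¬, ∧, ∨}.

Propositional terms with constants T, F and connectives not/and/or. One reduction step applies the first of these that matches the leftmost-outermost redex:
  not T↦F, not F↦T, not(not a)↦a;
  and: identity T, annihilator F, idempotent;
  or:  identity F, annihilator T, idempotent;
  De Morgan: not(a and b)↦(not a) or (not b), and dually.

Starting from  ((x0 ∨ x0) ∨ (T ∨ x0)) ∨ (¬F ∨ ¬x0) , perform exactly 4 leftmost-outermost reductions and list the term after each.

  start: ((x0 ∨ x0) ∨ (T ∨ x0)) ∨ (¬F ∨ ¬x0)
  →1  (x0 ∨ (T ∨ x0)) ∨ (¬F ∨ ¬x0)
  →2  (x0 ∨ T) ∨ (¬F ∨ ¬x0)
  →3  T ∨ (¬F ∨ ¬x0)
  →4  T

Answer: after 4 steps: T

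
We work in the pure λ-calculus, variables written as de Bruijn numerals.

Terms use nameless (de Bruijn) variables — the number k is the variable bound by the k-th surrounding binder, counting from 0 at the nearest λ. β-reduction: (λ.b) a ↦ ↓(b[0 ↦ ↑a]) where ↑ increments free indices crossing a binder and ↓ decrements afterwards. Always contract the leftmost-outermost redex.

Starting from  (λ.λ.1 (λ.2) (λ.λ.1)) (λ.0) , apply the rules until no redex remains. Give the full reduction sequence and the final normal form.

Answer: normal form = λ.λ.0  (in 3 steps)

Derivation:
  start: (λ.λ.1 (λ.2) (λ.λ.1)) (λ.0)
  step 1: λ.(λ.0) (λ.λ.0) (λ.λ.1)
  step 2: λ.(λ.λ.0) (λ.λ.1)
  step 3: λ.λ.0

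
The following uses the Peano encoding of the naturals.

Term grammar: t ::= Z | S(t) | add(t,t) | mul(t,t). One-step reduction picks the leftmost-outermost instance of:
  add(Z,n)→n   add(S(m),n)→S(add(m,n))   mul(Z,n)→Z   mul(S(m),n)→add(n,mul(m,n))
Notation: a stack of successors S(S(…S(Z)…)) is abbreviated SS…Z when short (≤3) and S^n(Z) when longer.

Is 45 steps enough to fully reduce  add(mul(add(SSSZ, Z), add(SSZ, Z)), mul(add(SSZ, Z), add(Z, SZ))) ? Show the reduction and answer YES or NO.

Answer: YES — reaches normal form S^8(Z) in 45 ≤ 45 steps

Working:
  start: add(mul(add(SSSZ, Z), add(SSZ, Z)), mul(add(SSZ, Z), add(Z, SZ)))
  →1  add(mul(S(add(SSZ, Z)), add(SSZ, Z)), mul(add(SSZ, Z), add(Z, SZ)))
  →2  add(add(add(SSZ, Z), mul(add(SSZ, Z), add(SSZ, Z))), mul(add(SSZ, Z), add(Z, SZ)))
  →3  add(add(S(add(SZ, Z)), mul(add(SSZ, Z), add(SSZ, Z))), mul(add(SSZ, Z), add(Z, SZ)))
  →4  add(S(add(add(SZ, Z), mul(add(SSZ, Z), add(SSZ, Z)))), mul(add(SSZ, Z), add(Z, SZ)))
  →5  S(add(add(add(SZ, Z), mul(add(SSZ, Z), add(SSZ, Z))), mul(add(SSZ, Z), add(Z, SZ))))
  →6  S(add(add(S(add(Z, Z)), mul(add(SSZ, Z), add(SSZ, Z))), mul(add(SSZ, Z), add(Z, SZ))))
  →7  S(add(S(add(add(Z, Z), mul(add(SSZ, Z), add(SSZ, Z)))), mul(add(SSZ, Z), add(Z, SZ))))
  →8  S(S(add(add(add(Z, Z), mul(add(SSZ, Z), add(SSZ, Z))), mul(add(SSZ, Z), add(Z, SZ)))))
  →9  S(S(add(add(Z, mul(add(SSZ, Z), add(SSZ, Z))), mul(add(SSZ, Z), add(Z, SZ)))))
  →10  S(S(add(mul(add(SSZ, Z), add(SSZ, Z)), mul(add(SSZ, Z), add(Z, SZ)))))
  →11  S(S(add(mul(S(add(SZ, Z)), add(SSZ, Z)), mul(add(SSZ, Z), add(Z, SZ)))))
  →12  S(S(add(add(add(SSZ, Z), mul(add(SZ, Z), add(SSZ, Z))), mul(add(SSZ, Z), add(Z, SZ)))))
  →13  S(S(add(add(S(add(SZ, Z)), mul(add(SZ, Z), add(SSZ, Z))), mul(add(SSZ, Z), add(Z, SZ)))))
  →14  S(S(add(S(add(add(SZ, Z), mul(add(SZ, Z), add(SSZ, Z)))), mul(add(SSZ, Z), add(Z, SZ)))))
  →15  S(S(S(add(add(add(SZ, Z), mul(add(SZ, Z), add(SSZ, Z))), mul(add(SSZ, Z), add(Z, SZ))))))
  →16  S(S(S(add(add(S(add(Z, Z)), mul(add(SZ, Z), add(SSZ, Z))), mul(add(SSZ, Z), add(Z, SZ))))))
  →17  S(S(S(add(S(add(add(Z, Z), mul(add(SZ, Z), add(SSZ, Z)))), mul(add(SSZ, Z), add(Z, SZ))))))
  →18  S(S(S(S(add(add(add(Z, Z), mul(add(SZ, Z), add(SSZ, Z))), mul(add(SSZ, Z), add(Z, SZ)))))))
  →19  S(S(S(S(add(add(Z, mul(add(SZ, Z), add(SSZ, Z))), mul(add(SSZ, Z), add(Z, SZ)))))))
  →20  S(S(S(S(add(mul(add(SZ, Z), add(SSZ, Z)), mul(add(SSZ, Z), add(Z, SZ)))))))
  →21  S(S(S(S(add(mul(S(add(Z, Z)), add(SSZ, Z)), mul(add(SSZ, Z), add(Z, SZ)))))))
  →22  S(S(S(S(add(add(add(SSZ, Z), mul(add(Z, Z), add(SSZ, Z))), mul(add(SSZ, Z), add(Z, SZ)))))))
  →23  S(S(S(S(add(add(S(add(SZ, Z)), mul(add(Z, Z), add(SSZ, Z))), mul(add(SSZ, Z), add(Z, SZ)))))))
  →24  S(S(S(S(add(S(add(add(SZ, Z), mul(add(Z, Z), add(SSZ, Z)))), mul(add(SSZ, Z), add(Z, SZ)))))))
  →25  S(S(S(S(S(add(add(add(SZ, Z), mul(add(Z, Z), add(SSZ, Z))), mul(add(SSZ, Z), add(Z, SZ))))))))
  →26  S(S(S(S(S(add(add(S(add(Z, Z)), mul(add(Z, Z), add(SSZ, Z))), mul(add(SSZ, Z), add(Z, SZ))))))))
  →27  S(S(S(S(S(add(S(add(add(Z, Z), mul(add(Z, Z), add(SSZ, Z)))), mul(add(SSZ, Z), add(Z, SZ))))))))
  →28  S(S(S(S(S(S(add(add(add(Z, Z), mul(add(Z, Z), add(SSZ, Z))), mul(add(SSZ, Z), add(Z, SZ)))))))))
  →29  S(S(S(S(S(S(add(add(Z, mul(add(Z, Z), add(SSZ, Z))), mul(add(SSZ, Z), add(Z, SZ)))))))))
  →30  S(S(S(S(S(S(add(mul(add(Z, Z), add(SSZ, Z)), mul(add(SSZ, Z), add(Z, SZ)))))))))
  →31  S(S(S(S(S(S(add(mul(Z, add(SSZ, Z)), mul(add(SSZ, Z), add(Z, SZ)))))))))
  →32  S(S(S(S(S(S(add(Z, mul(add(SSZ, Z), add(Z, SZ)))))))))
  →33  S(S(S(S(S(S(mul(add(SSZ, Z), add(Z, SZ))))))))
  →34  S(S(S(S(S(S(mul(S(add(SZ, Z)), add(Z, SZ))))))))
  →35  S(S(S(S(S(S(add(add(Z, SZ), mul(add(SZ, Z), add(Z, SZ)))))))))
  →36  S(S(S(S(S(S(add(SZ, mul(add(SZ, Z), add(Z, SZ)))))))))
  →37  S(S(S(S(S(S(S(add(Z, mul(add(SZ, Z), add(Z, SZ))))))))))
  →38  S(S(S(S(S(S(S(mul(add(SZ, Z), add(Z, SZ)))))))))
  →39  S(S(S(S(S(S(S(mul(S(add(Z, Z)), add(Z, SZ)))))))))
  →40  S(S(S(S(S(S(S(add(add(Z, SZ), mul(add(Z, Z), add(Z, SZ))))))))))
  →41  S(S(S(S(S(S(S(add(SZ, mul(add(Z, Z), add(Z, SZ))))))))))
  →42  S(S(S(S(S(S(S(S(add(Z, mul(add(Z, Z), add(Z, SZ)))))))))))
  →43  S(S(S(S(S(S(S(S(mul(add(Z, Z), add(Z, SZ))))))))))
  →44  S(S(S(S(S(S(S(S(mul(Z, add(Z, SZ))))))))))
  →45  S^8(Z)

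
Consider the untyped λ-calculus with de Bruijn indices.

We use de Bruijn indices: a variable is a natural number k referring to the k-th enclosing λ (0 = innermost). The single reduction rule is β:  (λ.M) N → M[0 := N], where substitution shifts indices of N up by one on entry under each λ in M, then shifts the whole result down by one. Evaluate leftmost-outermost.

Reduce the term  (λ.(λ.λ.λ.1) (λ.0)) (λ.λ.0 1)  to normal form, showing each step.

Answer: normal form = λ.λ.1  (in 2 steps)

Derivation:
  start: (λ.(λ.λ.λ.1) (λ.0)) (λ.λ.0 1)
  step 1: (λ.λ.λ.1) (λ.0)
  step 2: λ.λ.1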